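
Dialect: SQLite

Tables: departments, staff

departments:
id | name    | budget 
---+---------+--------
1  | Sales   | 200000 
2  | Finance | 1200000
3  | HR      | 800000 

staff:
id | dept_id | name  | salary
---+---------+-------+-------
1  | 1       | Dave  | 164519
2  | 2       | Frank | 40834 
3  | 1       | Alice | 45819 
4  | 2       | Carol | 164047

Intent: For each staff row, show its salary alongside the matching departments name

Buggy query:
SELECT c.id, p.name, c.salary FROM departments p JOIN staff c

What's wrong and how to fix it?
Bug: JOIN with no ON clause produces a cartesian product; every staff row pairs with every departments row

Fix: Specify the join condition linking the foreign key to the parent id

Corrected query:
SELECT c.id, p.name, c.salary FROM departments p JOIN staff c ON c.dept_id = p.id

Result:
id | name    | salary
---+---------+-------
1  | Sales   | 164519
2  | Finance | 40834 
3  | Sales   | 45819 
4  | Finance | 164047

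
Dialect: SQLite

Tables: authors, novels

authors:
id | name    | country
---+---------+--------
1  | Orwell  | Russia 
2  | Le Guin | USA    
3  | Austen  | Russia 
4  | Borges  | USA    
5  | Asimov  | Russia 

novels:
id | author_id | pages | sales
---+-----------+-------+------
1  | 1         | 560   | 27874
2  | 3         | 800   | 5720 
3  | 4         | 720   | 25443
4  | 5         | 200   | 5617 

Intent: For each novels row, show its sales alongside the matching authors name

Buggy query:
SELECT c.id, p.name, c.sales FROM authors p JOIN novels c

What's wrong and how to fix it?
Bug: JOIN with no ON clause produces a cartesian product; every novels row pairs with every authors row

Fix: Add ON c.author_id = p.id to the JOIN

Corrected query:
SELECT c.id, p.name, c.sales FROM authors p JOIN novels c ON c.author_id = p.id

Result:
id | name   | sales
---+--------+------
1  | Orwell | 27874
2  | Austen | 5720 
3  | Borges | 25443
4  | Asimov | 5617 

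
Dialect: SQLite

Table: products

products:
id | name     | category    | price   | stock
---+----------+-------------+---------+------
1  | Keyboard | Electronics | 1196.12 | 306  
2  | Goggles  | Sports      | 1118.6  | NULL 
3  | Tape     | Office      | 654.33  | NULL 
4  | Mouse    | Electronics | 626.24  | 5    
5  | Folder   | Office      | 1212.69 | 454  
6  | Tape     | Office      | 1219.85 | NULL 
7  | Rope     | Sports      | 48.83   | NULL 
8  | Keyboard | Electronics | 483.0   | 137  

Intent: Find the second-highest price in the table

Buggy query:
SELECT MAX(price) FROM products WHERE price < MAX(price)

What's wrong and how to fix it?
Bug: MAX(price) on the right of the comparison is an aggregate-in-WHERE error

Fix: Compute the overall MAX in a subquery, then take MAX of rows below it

Corrected query:
SELECT MAX(price) FROM products WHERE price < (SELECT MAX(price) FROM products)

Result:
MAX(price)
----------
1212.69   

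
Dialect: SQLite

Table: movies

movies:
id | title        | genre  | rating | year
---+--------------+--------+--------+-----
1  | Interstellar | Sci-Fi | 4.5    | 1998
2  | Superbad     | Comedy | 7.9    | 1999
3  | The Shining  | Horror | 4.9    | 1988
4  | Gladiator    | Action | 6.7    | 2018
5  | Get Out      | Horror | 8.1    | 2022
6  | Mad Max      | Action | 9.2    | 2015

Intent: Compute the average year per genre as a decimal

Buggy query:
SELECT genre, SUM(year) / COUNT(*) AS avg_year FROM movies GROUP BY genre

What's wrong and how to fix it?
Bug: SUM(year) and COUNT(*) are both integers; the division truncates the fractional part

Fix: Cast one side to REAL so the division keeps the fractional part

Corrected query:
SELECT genre, SUM(year) * 1.0 / COUNT(*) AS avg_year FROM movies GROUP BY genre

Result:
genre  | avg_year
-------+---------
Action | 2016.5  
Comedy | 1999    
Horror | 2005    
Sci-Fi | 1998    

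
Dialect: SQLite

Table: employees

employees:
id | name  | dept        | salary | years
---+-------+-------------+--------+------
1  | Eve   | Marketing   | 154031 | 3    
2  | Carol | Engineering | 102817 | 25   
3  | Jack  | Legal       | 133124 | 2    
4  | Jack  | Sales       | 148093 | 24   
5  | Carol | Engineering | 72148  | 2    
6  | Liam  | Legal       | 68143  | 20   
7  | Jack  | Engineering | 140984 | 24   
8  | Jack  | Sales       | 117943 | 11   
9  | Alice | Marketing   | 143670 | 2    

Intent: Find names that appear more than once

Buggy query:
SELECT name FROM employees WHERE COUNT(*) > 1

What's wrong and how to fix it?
Bug: WHERE can't reference COUNT(*); aggregates are computed after WHERE

Fix: Group first, then use HAVING for the count condition

Corrected query:
SELECT name FROM employees GROUP BY name HAVING COUNT(*) > 1

Result:
name 
-----
Carol
Jack 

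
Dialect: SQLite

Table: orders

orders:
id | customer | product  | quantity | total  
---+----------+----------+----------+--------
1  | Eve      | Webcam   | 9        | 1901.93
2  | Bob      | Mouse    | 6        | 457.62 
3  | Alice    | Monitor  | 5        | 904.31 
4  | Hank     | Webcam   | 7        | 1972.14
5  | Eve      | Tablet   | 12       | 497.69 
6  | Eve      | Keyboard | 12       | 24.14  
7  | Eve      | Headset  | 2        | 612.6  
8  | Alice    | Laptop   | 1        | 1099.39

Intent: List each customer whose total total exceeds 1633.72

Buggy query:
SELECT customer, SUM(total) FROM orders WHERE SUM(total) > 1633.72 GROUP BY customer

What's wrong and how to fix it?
Bug: Aggregate functions cannot appear in a WHERE clause

Fix: Use HAVING (which filters groups after aggregation) instead of WHERE

Corrected query:
SELECT customer, SUM(total) FROM orders GROUP BY customer HAVING SUM(total) > 1633.72

Result:
customer | SUM(total)
---------+-----------
Alice    | 2003.7    
Eve      | 3036.36   
Hank     | 1972.14   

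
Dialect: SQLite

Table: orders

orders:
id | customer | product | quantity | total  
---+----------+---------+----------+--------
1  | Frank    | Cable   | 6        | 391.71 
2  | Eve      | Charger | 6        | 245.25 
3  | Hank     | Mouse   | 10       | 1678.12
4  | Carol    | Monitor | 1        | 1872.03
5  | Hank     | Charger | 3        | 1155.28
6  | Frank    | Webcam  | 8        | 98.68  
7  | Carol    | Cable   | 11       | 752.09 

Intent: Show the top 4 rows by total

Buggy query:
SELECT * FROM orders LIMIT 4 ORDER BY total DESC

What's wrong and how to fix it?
Bug: LIMIT must come after ORDER BY

Fix: Sort with ORDER BY, then apply LIMIT

Corrected query:
SELECT * FROM orders ORDER BY total DESC LIMIT 4

Result:
id | customer | product | quantity | total  
---+----------+---------+----------+--------
4  | Carol    | Monitor | 1        | 1872.03
3  | Hank     | Mouse   | 10       | 1678.12
5  | Hank     | Charger | 3        | 1155.28
7  | Carol    | Cable   | 11       | 752.09 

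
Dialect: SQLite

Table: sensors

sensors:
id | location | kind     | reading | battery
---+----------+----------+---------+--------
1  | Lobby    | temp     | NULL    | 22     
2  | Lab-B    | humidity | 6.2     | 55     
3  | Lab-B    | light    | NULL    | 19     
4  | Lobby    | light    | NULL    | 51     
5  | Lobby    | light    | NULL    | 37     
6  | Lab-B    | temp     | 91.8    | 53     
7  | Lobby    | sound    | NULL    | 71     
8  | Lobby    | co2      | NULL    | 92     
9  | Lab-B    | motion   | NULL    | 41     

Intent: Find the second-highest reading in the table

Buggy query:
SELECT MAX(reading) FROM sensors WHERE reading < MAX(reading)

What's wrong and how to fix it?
Bug: MAX(reading) on the right of the comparison is an aggregate-in-WHERE error

Fix: Put the inner MAX in a scalar subquery

Corrected query:
SELECT MAX(reading) FROM sensors WHERE reading < (SELECT MAX(reading) FROM sensors)

Result:
MAX(reading)
------------
6.2         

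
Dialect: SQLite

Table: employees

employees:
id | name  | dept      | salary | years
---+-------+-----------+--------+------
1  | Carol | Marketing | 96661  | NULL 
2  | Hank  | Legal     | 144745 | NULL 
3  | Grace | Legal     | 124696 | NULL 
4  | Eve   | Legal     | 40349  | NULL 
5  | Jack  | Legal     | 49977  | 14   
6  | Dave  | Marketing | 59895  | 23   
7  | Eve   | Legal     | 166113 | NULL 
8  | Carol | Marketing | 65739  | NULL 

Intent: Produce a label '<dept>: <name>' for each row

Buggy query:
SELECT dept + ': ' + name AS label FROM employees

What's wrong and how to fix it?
Bug: '+' is numeric addition; on text columns SQLite converts them to 0 instead of concatenating

Fix: Use the || operator for string concatenation

Corrected query:
SELECT dept || ': ' || name AS label FROM employees

Result:
label           
----------------
Marketing: Carol
Legal: Hank     
Legal: Grace    
Legal: Eve      
Legal: Jack     
Marketing: Dave 
Legal: Eve      
Marketing: Carol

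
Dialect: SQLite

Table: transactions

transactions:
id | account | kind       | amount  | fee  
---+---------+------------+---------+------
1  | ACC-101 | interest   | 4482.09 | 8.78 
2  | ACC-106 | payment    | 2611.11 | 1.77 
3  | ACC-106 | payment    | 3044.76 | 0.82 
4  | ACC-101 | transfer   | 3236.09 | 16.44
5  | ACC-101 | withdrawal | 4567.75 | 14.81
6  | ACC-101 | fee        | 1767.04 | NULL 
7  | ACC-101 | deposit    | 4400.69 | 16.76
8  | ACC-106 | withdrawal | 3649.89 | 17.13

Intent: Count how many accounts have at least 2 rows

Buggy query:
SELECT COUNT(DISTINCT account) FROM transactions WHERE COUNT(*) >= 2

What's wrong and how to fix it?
Bug: COUNT(*) cannot appear in WHERE; the per-group count doesn't exist yet

Fix: Group first with HAVING COUNT(*) >= 2, then COUNT the resulting groups

Corrected query:
SELECT COUNT(*) FROM (SELECT account FROM transactions GROUP BY account HAVING COUNT(*) >= 2)

Result:
COUNT(*)
--------
2       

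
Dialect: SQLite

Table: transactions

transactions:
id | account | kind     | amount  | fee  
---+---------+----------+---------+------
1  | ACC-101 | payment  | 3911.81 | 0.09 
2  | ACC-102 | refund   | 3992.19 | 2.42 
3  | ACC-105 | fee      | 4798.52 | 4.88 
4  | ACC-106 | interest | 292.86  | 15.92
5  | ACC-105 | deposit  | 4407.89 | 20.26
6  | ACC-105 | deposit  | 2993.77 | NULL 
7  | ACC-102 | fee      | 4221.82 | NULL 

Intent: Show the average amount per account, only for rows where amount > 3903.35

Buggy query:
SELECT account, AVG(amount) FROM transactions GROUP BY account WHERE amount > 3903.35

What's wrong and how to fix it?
Bug: Row-level WHERE must come before GROUP BY in the clause order

Fix: Move the WHERE clause before GROUP BY

Corrected query:
SELECT account, AVG(amount) FROM transactions WHERE amount > 3903.35 GROUP BY account

Result:
account | AVG(amount)
--------+------------
ACC-101 | 3911.81    
ACC-102 | 4107.005   
ACC-105 | 4603.205   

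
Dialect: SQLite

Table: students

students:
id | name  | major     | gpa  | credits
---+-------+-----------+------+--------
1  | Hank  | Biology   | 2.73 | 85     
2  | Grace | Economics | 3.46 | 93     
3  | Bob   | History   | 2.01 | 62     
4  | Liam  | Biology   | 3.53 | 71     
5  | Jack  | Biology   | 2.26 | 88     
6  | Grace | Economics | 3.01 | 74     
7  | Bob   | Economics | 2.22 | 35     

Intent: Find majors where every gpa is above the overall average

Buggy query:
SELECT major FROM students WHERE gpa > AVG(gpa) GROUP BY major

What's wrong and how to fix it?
Bug: AVG() is an aggregate; it can't sit directly in WHERE

Fix: Use a subquery for AVG and a HAVING MIN(...) filter so the condition holds for every row in the group

Corrected query:
SELECT major FROM students GROUP BY major HAVING MIN(gpa) > (SELECT AVG(gpa) FROM students)

Result:
(no rows)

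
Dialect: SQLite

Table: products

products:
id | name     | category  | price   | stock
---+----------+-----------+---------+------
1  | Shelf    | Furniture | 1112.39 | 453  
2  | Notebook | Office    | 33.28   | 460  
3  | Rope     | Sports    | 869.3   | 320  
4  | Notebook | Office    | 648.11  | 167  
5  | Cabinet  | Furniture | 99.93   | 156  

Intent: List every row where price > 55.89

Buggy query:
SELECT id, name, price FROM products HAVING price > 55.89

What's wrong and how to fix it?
Bug: This is a non-aggregate query (no GROUP BY, no aggregates), so in SQLite the HAVING clause is invalid here; a row-level condition belongs in WHERE

Fix: Replace HAVING with WHERE since the condition applies to individual rows

Corrected query:
SELECT id, name, price FROM products WHERE price > 55.89

Result:
id | name     | price  
---+----------+--------
1  | Shelf    | 1112.39
3  | Rope     | 869.3  
4  | Notebook | 648.11 
5  | Cabinet  | 99.93  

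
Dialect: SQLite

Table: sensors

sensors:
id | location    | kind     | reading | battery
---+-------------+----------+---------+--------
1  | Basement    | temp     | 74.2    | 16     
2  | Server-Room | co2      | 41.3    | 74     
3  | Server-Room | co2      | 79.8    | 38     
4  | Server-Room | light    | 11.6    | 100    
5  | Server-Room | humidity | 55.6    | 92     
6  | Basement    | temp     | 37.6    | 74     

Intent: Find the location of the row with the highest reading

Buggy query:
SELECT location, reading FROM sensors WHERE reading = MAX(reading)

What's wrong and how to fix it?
Bug: WHERE is evaluated per row; an aggregate over the whole table isn't defined there

Fix: Use a subquery: WHERE reading = (SELECT MAX(reading) FROM sensors)

Corrected query:
SELECT location, reading FROM sensors WHERE reading = (SELECT MAX(reading) FROM sensors)

Result:
location    | reading
------------+--------
Server-Room | 79.8   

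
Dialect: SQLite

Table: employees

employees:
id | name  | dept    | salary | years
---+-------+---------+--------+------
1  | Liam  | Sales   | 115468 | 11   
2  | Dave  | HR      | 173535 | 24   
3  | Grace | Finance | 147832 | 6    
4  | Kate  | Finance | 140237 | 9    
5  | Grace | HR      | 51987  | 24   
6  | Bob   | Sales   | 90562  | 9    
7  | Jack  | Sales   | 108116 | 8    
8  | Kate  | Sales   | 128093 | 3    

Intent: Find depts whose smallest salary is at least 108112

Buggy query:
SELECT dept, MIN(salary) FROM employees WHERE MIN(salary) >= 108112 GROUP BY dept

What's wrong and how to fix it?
Bug: Aggregates like MIN are computed per group after WHERE runs

Fix: Use HAVING for the per-group MIN condition

Corrected query:
SELECT dept, MIN(salary) FROM employees GROUP BY dept HAVING MIN(salary) >= 108112

Result:
dept    | MIN(salary)
--------+------------
Finance | 140237     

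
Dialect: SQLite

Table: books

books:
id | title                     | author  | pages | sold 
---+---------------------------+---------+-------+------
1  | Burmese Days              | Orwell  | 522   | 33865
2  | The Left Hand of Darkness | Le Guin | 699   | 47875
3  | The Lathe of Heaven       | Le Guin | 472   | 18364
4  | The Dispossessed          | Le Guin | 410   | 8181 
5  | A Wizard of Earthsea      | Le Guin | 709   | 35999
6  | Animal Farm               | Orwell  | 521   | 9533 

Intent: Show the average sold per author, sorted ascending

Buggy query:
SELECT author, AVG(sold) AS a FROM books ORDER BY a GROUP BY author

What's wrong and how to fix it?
Bug: ORDER BY appears before GROUP BY; SQL clause order requires GROUP BY first

Fix: Move ORDER BY to the end, after GROUP BY

Corrected query:
SELECT author, AVG(sold) AS a FROM books GROUP BY author ORDER BY a

Result:
author  | a       
--------+---------
Orwell  | 21699   
Le Guin | 27604.75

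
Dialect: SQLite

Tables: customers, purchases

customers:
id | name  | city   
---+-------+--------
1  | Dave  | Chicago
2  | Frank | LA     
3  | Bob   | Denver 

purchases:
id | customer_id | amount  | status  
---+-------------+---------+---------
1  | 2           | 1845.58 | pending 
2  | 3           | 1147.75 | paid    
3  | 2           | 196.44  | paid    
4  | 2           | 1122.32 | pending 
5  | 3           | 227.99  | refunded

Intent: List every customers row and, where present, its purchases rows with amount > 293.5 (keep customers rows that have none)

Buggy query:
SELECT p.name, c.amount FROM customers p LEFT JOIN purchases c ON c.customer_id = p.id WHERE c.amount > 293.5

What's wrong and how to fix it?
Bug: Filtering c.amount in WHERE discards the NULL rows produced by LEFT JOIN, turning it into an inner join

Fix: Move the right-table condition into the ON clause so unmatched parents are kept

Corrected query:
SELECT p.name, c.amount FROM customers p LEFT JOIN purchases c ON c.customer_id = p.id AND c.amount > 293.5

Result:
name  | amount 
------+--------
Dave  | NULL   
Frank | 1122.32
Frank | 1845.58
Bob   | 1147.75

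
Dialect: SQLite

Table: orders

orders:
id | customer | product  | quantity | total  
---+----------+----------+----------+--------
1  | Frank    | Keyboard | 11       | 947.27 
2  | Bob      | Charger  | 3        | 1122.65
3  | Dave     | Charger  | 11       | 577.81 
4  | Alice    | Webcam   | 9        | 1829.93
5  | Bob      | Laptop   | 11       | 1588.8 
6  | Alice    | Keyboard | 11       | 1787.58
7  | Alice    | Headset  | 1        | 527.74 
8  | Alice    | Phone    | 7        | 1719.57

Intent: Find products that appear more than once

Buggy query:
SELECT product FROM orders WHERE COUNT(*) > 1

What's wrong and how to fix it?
Bug: COUNT(*) is an aggregate and cannot be used in WHERE

Fix: Group first, then use HAVING for the count condition

Corrected query:
SELECT product FROM orders GROUP BY product HAVING COUNT(*) > 1

Result:
product 
--------
Charger 
Keyboard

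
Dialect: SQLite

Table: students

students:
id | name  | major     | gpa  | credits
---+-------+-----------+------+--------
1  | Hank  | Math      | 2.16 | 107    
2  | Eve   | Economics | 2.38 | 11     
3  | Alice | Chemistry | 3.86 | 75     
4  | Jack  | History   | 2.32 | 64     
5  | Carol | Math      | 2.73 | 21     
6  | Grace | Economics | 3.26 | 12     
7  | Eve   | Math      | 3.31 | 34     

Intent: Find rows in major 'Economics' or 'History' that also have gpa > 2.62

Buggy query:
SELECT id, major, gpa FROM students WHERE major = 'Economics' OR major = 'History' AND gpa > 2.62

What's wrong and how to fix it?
Bug: AND binds tighter than OR, so this parses as major = 'Economics' OR (major = 'History' AND gpa > 2.62)

Fix: Add parentheses around the OR so the AND applies to both alternatives

Corrected query:
SELECT id, major, gpa FROM students WHERE (major = 'Economics' OR major = 'History') AND gpa > 2.62

Result:
id | major     | gpa 
---+-----------+-----
6  | Economics | 3.26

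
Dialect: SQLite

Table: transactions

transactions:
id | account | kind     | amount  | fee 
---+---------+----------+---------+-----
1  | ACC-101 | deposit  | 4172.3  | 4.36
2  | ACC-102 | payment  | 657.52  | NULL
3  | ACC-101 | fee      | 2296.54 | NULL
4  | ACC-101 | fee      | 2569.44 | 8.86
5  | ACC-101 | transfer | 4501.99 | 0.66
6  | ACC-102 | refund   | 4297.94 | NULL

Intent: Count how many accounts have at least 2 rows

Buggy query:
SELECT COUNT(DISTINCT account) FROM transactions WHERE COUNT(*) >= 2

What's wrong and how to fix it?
Bug: COUNT(*) cannot appear in WHERE; the per-group count doesn't exist yet

Fix: Use a subquery that GROUPs and filters with HAVING, then count its rows

Corrected query:
SELECT COUNT(*) FROM (SELECT account FROM transactions GROUP BY account HAVING COUNT(*) >= 2)

Result:
COUNT(*)
--------
2       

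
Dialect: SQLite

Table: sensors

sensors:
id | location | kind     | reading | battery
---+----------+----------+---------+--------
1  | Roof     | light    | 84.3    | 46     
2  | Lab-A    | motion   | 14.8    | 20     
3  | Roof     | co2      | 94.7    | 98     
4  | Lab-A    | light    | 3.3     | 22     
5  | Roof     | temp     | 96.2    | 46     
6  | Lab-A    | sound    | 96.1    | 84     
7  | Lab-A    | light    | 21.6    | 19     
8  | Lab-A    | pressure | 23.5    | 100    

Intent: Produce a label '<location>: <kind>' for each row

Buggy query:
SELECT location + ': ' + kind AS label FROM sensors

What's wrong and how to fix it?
Bug: '+' is numeric addition; on text columns SQLite converts them to 0 instead of concatenating

Fix: Use the || operator for string concatenation

Corrected query:
SELECT location || ': ' || kind AS label FROM sensors

Result:
label          
---------------
Roof: light    
Lab-A: motion  
Roof: co2      
Lab-A: light   
Roof: temp     
Lab-A: sound   
Lab-A: light   
Lab-A: pressure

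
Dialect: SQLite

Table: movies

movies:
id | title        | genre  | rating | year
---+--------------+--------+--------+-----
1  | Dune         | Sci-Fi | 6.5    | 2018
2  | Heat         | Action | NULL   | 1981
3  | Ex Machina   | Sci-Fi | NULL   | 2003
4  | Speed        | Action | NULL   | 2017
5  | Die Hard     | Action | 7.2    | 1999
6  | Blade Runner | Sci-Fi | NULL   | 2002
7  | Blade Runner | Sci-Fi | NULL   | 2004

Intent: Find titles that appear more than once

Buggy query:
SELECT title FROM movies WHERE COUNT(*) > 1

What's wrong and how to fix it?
Bug: WHERE can't reference COUNT(*); aggregates are computed after WHERE

Fix: GROUP BY title, then filter groups with HAVING COUNT(*) > 1

Corrected query:
SELECT title FROM movies GROUP BY title HAVING COUNT(*) > 1

Result:
title       
------------
Blade Runner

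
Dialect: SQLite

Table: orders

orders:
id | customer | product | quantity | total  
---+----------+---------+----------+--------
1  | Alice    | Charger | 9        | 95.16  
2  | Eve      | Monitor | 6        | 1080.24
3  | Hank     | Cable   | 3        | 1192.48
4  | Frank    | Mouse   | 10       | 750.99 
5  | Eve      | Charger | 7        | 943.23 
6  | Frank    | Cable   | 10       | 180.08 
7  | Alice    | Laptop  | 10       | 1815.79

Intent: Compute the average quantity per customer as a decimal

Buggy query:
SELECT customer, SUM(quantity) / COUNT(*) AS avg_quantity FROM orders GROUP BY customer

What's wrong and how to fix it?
Bug: Both operands are integers, so '/' performs integer division and truncates

Fix: Multiply by 1.0 (or CAST to REAL) to force floating-point division

Corrected query:
SELECT customer, SUM(quantity) * 1.0 / COUNT(*) AS avg_quantity FROM orders GROUP BY customer

Result:
customer | avg_quantity
---------+-------------
Alice    | 9.5         
Eve      | 6.5         
Frank    | 10          
Hank     | 3           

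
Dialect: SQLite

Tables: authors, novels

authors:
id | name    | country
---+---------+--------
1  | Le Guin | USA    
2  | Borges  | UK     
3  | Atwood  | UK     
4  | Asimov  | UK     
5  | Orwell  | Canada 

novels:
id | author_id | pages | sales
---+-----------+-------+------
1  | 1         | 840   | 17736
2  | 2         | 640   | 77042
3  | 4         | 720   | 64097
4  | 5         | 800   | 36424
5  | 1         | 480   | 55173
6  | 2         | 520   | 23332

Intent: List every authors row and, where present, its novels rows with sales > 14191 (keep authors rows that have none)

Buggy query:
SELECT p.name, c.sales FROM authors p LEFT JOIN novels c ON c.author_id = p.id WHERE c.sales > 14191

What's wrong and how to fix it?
Bug: Filtering c.sales in WHERE discards the NULL rows produced by LEFT JOIN, turning it into an inner join

Fix: Move the right-table condition into the ON clause so unmatched parents are kept

Corrected query:
SELECT p.name, c.sales FROM authors p LEFT JOIN novels c ON c.author_id = p.id AND c.sales > 14191

Result:
name    | sales
--------+------
Le Guin | 17736
Le Guin | 55173
Borges  | 23332
Borges  | 77042
Atwood  | NULL 
Asimov  | 64097
Orwell  | 36424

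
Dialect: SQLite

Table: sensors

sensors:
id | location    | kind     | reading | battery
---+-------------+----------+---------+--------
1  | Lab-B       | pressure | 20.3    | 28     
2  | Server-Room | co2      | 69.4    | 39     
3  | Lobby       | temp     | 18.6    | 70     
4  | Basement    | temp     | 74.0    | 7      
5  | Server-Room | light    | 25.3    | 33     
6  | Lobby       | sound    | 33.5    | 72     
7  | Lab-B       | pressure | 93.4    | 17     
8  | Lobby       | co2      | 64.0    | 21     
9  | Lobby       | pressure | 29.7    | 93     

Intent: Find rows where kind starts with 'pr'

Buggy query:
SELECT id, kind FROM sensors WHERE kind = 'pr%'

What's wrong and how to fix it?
Bug: Wildcards only work with LIKE; '=' treats '%' as a literal character

Fix: Replace '=' with LIKE so 'pr%' is treated as a pattern

Corrected query:
SELECT id, kind FROM sensors WHERE kind LIKE 'pr%'

Result:
id | kind    
---+---------
1  | pressure
7  | pressure
9  | pressure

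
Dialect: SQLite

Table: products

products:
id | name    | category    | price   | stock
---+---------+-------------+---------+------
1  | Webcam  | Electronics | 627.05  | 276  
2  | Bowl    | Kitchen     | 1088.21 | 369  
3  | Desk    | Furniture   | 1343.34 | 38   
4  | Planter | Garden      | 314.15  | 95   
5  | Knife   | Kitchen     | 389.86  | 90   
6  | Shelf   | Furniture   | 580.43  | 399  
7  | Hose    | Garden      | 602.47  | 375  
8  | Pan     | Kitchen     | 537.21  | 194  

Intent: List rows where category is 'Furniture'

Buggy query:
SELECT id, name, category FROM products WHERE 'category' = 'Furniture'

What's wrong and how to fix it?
Bug: Single quotes denote string literals in SQL; the column name is being compared as a constant string

Fix: Remove the quotes around the column name (or use double quotes for an identifier)

Corrected query:
SELECT id, name, category FROM products WHERE category = 'Furniture'

Result:
id | name  | category 
---+-------+----------
3  | Desk  | Furniture
6  | Shelf | Furniture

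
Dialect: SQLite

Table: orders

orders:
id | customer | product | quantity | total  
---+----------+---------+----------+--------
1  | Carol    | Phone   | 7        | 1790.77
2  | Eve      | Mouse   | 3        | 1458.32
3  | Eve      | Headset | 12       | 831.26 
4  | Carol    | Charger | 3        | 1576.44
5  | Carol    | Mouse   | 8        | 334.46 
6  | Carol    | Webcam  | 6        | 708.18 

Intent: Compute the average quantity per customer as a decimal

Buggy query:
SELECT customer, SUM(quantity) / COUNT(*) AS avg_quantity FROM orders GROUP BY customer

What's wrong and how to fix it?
Bug: Both operands are integers, so '/' performs integer division and truncates

Fix: Cast one side to REAL so the division keeps the fractional part

Corrected query:
SELECT customer, SUM(quantity) * 1.0 / COUNT(*) AS avg_quantity FROM orders GROUP BY customer

Result:
customer | avg_quantity
---------+-------------
Carol    | 6           
Eve      | 7.5         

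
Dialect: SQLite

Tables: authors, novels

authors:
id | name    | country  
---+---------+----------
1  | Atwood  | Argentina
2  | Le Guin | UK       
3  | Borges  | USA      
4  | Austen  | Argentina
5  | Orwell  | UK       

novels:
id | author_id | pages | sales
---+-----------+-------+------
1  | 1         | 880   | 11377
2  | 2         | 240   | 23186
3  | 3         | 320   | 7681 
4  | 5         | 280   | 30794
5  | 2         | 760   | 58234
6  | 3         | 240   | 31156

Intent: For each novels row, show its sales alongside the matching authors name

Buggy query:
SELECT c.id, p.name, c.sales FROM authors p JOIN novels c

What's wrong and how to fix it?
Bug: JOIN with no ON clause produces a cartesian product; every novels row pairs with every authors row

Fix: Add ON c.author_id = p.id to the JOIN

Corrected query:
SELECT c.id, p.name, c.sales FROM authors p JOIN novels c ON c.author_id = p.id

Result:
id | name    | sales
---+---------+------
1  | Atwood  | 11377
2  | Le Guin | 23186
3  | Borges  | 7681 
4  | Orwell  | 30794
5  | Le Guin | 58234
6  | Borges  | 31156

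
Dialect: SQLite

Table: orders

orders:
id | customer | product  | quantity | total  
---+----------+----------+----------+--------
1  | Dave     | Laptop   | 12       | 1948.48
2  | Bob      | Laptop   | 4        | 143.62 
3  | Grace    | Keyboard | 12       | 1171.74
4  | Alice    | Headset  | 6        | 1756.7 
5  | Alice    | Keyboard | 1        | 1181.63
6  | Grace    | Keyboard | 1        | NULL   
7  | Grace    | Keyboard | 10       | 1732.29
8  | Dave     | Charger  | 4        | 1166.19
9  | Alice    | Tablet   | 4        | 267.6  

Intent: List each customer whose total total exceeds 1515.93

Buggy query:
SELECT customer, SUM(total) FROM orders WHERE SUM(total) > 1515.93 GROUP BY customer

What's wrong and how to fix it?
Bug: SUM(total) is an aggregate, but WHERE filters rows before aggregation

Fix: Move the aggregate condition to a HAVING clause

Corrected query:
SELECT customer, SUM(total) FROM orders GROUP BY customer HAVING SUM(total) > 1515.93

Result:
customer | SUM(total)
---------+-----------
Alice    | 3205.93   
Dave     | 3114.67   
Grace    | 2904.03   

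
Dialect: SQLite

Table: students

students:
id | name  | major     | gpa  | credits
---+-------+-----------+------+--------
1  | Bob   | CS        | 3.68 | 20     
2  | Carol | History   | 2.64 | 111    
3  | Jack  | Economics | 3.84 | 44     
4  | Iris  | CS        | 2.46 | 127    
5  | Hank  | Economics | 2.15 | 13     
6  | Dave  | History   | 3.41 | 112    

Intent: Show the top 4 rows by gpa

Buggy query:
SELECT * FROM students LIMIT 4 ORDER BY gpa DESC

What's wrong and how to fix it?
Bug: LIMIT must come after ORDER BY

Fix: Swap the clauses: ORDER BY first, then LIMIT

Corrected query:
SELECT * FROM students ORDER BY gpa DESC LIMIT 4

Result:
id | name  | major     | gpa  | credits
---+-------+-----------+------+--------
3  | Jack  | Economics | 3.84 | 44     
1  | Bob   | CS        | 3.68 | 20     
6  | Dave  | History   | 3.41 | 112    
2  | Carol | History   | 2.64 | 111    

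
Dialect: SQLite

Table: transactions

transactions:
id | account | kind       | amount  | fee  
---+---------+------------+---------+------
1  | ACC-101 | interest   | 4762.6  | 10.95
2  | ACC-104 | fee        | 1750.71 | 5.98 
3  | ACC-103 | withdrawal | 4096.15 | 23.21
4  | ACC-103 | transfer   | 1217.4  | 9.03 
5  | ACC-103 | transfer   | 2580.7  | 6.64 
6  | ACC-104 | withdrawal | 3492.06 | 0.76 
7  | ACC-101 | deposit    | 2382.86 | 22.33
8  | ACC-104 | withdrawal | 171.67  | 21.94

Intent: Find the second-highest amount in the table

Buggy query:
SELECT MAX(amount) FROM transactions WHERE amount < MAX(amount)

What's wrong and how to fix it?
Bug: MAX(amount) on the right of the comparison is an aggregate-in-WHERE error

Fix: Compute the overall MAX in a subquery, then take MAX of rows below it

Corrected query:
SELECT MAX(amount) FROM transactions WHERE amount < (SELECT MAX(amount) FROM transactions)

Result:
MAX(amount)
-----------
4096.15    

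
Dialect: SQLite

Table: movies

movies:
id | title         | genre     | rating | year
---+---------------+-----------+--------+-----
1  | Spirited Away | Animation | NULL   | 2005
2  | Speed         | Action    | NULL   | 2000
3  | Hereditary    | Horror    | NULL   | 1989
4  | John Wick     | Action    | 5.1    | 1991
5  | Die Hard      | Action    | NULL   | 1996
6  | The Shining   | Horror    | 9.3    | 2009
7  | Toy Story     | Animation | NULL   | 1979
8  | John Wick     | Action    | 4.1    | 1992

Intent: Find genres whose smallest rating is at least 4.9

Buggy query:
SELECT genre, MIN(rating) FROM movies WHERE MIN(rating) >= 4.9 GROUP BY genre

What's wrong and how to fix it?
Bug: MIN() in WHERE is a misuse of aggregate

Fix: Replace WHERE with HAVING after the GROUP BY

Corrected query:
SELECT genre, MIN(rating) FROM movies GROUP BY genre HAVING MIN(rating) >= 4.9

Result:
genre  | MIN(rating)
-------+------------
Horror | 9.3        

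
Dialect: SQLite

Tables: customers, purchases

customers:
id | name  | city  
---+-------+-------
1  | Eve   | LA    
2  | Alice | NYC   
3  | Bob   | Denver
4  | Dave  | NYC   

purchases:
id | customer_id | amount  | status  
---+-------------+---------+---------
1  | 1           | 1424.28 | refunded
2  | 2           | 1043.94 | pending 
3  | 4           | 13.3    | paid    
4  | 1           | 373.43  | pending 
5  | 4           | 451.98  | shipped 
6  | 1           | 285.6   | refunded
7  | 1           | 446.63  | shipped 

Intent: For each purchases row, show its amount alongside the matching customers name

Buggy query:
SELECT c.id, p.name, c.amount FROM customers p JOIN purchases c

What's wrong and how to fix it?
Bug: JOIN with no ON clause produces a cartesian product; every purchases row pairs with every customers row

Fix: Add ON c.customer_id = p.id to the JOIN

Corrected query:
SELECT c.id, p.name, c.amount FROM customers p JOIN purchases c ON c.customer_id = p.id

Result:
id | name  | amount 
---+-------+--------
1  | Eve   | 1424.28
2  | Alice | 1043.94
3  | Dave  | 13.3   
4  | Eve   | 373.43 
5  | Dave  | 451.98 
6  | Eve   | 285.6  
7  | Eve   | 446.63 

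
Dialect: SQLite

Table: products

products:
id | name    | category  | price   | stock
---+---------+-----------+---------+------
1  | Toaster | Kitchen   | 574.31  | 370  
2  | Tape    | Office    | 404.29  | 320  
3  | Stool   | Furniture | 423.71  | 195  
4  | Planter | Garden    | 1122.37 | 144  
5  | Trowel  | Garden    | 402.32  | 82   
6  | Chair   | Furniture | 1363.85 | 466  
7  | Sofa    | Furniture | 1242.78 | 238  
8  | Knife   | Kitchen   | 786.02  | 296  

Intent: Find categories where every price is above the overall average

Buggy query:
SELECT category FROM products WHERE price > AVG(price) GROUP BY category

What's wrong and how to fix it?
Bug: AVG() is an aggregate; it can't sit directly in WHERE

Fix: Compute the overall average in a scalar subquery and compare each group's MIN against it in HAVING

Corrected query:
SELECT category FROM products GROUP BY category HAVING MIN(price) > (SELECT AVG(price) FROM products)

Result:
(no rows)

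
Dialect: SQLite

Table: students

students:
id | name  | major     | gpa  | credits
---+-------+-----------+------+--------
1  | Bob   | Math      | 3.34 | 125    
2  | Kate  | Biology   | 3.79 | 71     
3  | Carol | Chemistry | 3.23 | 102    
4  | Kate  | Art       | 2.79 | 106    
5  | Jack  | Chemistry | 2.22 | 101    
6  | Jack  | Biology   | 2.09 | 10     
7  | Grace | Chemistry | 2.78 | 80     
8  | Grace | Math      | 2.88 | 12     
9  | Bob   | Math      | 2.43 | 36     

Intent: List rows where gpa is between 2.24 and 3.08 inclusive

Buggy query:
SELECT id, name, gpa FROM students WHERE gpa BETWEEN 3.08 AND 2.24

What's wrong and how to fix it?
Bug: The bounds are reversed; BETWEEN a AND b requires a <= b to match anything

Fix: Write BETWEEN 2.24 AND 3.08

Corrected query:
SELECT id, name, gpa FROM students WHERE gpa BETWEEN 2.24 AND 3.08

Result:
id | name  | gpa 
---+-------+-----
4  | Kate  | 2.79
7  | Grace | 2.78
8  | Grace | 2.88
9  | Bob   | 2.43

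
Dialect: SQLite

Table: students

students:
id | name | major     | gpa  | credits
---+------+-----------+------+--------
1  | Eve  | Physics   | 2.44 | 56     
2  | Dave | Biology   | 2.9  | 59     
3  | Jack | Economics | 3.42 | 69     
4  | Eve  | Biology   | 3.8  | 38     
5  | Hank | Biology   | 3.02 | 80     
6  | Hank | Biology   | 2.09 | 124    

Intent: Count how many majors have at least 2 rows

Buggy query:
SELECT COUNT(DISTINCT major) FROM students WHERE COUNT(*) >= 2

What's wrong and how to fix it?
Bug: COUNT(*) cannot appear in WHERE; the per-group count doesn't exist yet

Fix: Use a subquery that GROUPs and filters with HAVING, then count its rows

Corrected query:
SELECT COUNT(*) FROM (SELECT major FROM students GROUP BY major HAVING COUNT(*) >= 2)

Result:
COUNT(*)
--------
1       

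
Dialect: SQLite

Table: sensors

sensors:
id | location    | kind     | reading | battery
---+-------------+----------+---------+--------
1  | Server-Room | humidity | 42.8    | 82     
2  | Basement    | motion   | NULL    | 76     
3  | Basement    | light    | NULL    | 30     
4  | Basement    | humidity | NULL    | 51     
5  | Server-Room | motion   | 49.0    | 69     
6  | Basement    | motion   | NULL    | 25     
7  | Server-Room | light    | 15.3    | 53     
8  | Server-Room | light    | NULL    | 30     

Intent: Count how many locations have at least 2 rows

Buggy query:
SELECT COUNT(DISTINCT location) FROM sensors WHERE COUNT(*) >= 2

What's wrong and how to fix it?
Bug: WHERE filters individual rows, not groups, so a group-level COUNT is invalid there

Fix: Use a subquery that GROUPs and filters with HAVING, then count its rows

Corrected query:
SELECT COUNT(*) FROM (SELECT location FROM sensors GROUP BY location HAVING COUNT(*) >= 2)

Result:
COUNT(*)
--------
2       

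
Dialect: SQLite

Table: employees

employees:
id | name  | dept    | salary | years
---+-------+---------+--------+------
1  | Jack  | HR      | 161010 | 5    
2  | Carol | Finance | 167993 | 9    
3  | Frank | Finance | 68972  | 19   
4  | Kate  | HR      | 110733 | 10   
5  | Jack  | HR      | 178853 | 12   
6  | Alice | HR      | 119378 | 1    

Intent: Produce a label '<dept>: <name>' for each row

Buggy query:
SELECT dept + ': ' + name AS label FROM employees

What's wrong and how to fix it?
Bug: SQLite uses || for string concatenation; + coerces text to numbers (yielding 0)

Fix: Use the || operator for string concatenation

Corrected query:
SELECT dept || ': ' || name AS label FROM employees

Result:
label         
--------------
HR: Jack      
Finance: Carol
Finance: Frank
HR: Kate      
HR: Jack      
HR: Alice     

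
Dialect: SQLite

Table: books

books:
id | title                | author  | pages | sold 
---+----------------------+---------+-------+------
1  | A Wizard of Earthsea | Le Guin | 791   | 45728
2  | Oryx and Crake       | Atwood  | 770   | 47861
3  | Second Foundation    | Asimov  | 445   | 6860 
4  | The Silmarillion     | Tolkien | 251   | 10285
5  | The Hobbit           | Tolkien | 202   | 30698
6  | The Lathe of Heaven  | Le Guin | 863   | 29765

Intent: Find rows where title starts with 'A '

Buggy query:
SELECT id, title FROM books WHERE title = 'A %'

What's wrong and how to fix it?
Bug: '=' compares the literal string including the % character; pattern matching needs LIKE

Fix: Replace '=' with LIKE so 'A %' is treated as a pattern

Corrected query:
SELECT id, title FROM books WHERE title LIKE 'A %'

Result:
id | title               
---+---------------------
1  | A Wizard of Earthsea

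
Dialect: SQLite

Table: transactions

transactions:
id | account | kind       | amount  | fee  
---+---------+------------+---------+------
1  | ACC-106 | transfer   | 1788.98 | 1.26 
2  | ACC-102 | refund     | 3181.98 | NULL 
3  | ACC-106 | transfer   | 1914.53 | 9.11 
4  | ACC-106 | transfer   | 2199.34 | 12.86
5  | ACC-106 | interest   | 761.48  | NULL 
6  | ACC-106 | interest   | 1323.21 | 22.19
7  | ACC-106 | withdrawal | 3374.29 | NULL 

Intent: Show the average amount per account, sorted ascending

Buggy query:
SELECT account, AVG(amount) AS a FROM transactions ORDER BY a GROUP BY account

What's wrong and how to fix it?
Bug: ORDER BY appears before GROUP BY; SQL clause order requires GROUP BY first

Fix: Move ORDER BY to the end, after GROUP BY

Corrected query:
SELECT account, AVG(amount) AS a FROM transactions GROUP BY account ORDER BY a

Result:
account | a          
--------+------------
ACC-106 | 1893.638333
ACC-102 | 3181.98    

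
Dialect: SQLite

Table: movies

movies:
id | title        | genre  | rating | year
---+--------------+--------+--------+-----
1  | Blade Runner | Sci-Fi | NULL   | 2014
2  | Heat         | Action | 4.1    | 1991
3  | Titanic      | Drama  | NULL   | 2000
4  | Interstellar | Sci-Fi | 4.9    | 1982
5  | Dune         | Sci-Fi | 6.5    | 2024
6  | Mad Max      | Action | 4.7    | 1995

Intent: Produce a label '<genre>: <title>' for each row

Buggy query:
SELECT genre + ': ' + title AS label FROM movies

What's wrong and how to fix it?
Bug: SQLite uses || for string concatenation; + coerces text to numbers (yielding 0)

Fix: Use the || operator for string concatenation

Corrected query:
SELECT genre || ': ' || title AS label FROM movies

Result:
label               
--------------------
Sci-Fi: Blade Runner
Action: Heat        
Drama: Titanic      
Sci-Fi: Interstellar
Sci-Fi: Dune        
Action: Mad Max     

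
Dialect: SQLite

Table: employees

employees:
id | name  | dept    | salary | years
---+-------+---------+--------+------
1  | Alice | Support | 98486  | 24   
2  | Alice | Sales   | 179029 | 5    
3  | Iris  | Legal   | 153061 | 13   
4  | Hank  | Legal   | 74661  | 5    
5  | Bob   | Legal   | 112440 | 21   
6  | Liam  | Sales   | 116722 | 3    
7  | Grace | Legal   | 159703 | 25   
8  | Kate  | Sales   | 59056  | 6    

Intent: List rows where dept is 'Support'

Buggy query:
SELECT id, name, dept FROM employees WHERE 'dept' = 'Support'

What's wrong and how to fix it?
Bug: 'dept' in single quotes is a string literal, not the column; the comparison is literal-vs-literal and never true

Fix: Reference the column as dept without single quotes

Corrected query:
SELECT id, name, dept FROM employees WHERE dept = 'Support'

Result:
id | name  | dept   
---+-------+--------
1  | Alice | Support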